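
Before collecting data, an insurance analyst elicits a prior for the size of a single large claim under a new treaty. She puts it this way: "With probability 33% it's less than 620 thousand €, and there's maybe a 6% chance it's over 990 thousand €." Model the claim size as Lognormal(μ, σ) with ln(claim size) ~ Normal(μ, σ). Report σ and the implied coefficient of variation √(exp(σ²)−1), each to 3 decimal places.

If T ~ Lognormal(μ,σ) then ln T ~ Normal(μ,σ), so the p-quantile of ln T is μ + z_p·σ.
ln(620) = 6.43 and ln(990) = 6.898; z_{0.33} = -0.4399, z_{0.94} = 1.555.
σ = (6.898 − 6.43)/(1.555 − (-0.4399)) = 0.235.
μ = 6.43 − (-0.4399)·0.235 = 6.533.
CV = √(exp(σ²)−1) = √(exp(0.0550)−1) = 0.238.

σ ≈ 0.235, CV ≈ 0.238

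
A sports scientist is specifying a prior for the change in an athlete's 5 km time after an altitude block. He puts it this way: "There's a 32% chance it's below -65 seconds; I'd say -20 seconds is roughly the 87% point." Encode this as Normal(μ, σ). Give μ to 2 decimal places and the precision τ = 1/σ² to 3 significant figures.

For Normal(μ,σ), the p-quantile is μ + z_p·σ. Here z_{0.32} = -0.4677, z_{0.87} = 1.126.
So -65 = μ − 0.4677σ and -20 = μ + 1.126σ.
Subtracting: σ = (-20 − -65)/(1.126 − (-0.4677)) = 28.23.
Then μ = -65 − (-0.4677)·28.23 = -51.80.
Precision τ = 1/σ² = 1/28.23² = 0.00125.

μ = -51.80, τ = 0.00125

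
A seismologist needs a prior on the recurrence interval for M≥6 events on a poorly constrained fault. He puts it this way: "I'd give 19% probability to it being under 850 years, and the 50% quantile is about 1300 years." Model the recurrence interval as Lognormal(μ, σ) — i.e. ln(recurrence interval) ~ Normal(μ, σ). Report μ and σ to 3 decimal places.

If T ~ Lognormal(μ,σ) then ln T ~ Normal(μ,σ), so the p-quantile of ln T is μ + z_p·σ.
ln(850) = 6.745 and ln(1300) = 7.17; z_{0.19} = -0.8779, z_{0.5} = 0.
σ = (7.17 − 6.745)/(0 − (-0.8779)) = 0.484.
μ = 6.745 − (-0.8779)·0.484 = 7.170.

μ ≈ 7.170, σ ≈ 0.484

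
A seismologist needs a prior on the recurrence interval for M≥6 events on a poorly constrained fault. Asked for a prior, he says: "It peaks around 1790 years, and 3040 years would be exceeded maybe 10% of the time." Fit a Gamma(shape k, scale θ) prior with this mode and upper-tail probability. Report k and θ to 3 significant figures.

k ≈ 7.75, θ ≈ 265

Gamma(k,θ) with k>1 has mode (k−1)θ, so θ = 1790/(k−1).
Need P(X < 3040) = 0.9 with θ tied to k this way. Start at k = 2, θ = 1790: P(X<3040) ≈ 0.506.
Too low — raise k to concentrate. Iterating converges to k ≈ 7.75.
Then θ = 1790/(7.75−1) ≈ 265.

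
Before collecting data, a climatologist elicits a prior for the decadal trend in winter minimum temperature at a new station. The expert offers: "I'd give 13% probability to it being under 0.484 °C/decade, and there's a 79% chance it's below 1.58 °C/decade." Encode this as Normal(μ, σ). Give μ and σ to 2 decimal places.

μ = 1.12, σ = 0.57

For Normal(μ,σ), the p-quantile is μ + z_p·σ. Here z_{0.13} = -1.126, z_{0.79} = 0.8064.
So 0.484 = μ − 1.126σ and 1.58 = μ + 0.8064σ.
Subtracting: σ = (1.58 − 0.484)/(0.8064 − (-1.126)) = 0.57.
Then μ = 0.484 − (-1.126)·0.57 = 1.12.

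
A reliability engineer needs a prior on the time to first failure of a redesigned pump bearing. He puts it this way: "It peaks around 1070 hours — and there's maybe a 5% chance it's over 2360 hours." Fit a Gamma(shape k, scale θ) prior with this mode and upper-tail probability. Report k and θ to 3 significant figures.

k ≈ 5.4, θ ≈ 243

Gamma(k,θ) with k>1 has mode (k−1)θ, so θ = 1070/(k−1).
Need P(X < 2360) = 0.95 with θ tied to k this way. Start at k = 2, θ = 1070: P(X<2360) ≈ 0.647.
Too low — raise k to concentrate. Iterating converges to k ≈ 5.4.
Then θ = 1070/(5.4−1) ≈ 243.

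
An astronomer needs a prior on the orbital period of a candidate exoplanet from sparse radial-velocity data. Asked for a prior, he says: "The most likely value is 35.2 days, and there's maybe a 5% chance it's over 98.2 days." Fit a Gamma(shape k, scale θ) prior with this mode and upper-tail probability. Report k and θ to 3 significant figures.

k ≈ 3.54, θ ≈ 13.8

Gamma(k,θ) with k>1 has mode (k−1)θ, so θ = 35.2/(k−1).
Need P(X < 98.2) = 0.95 with θ tied to k this way. Start at k = 2, θ = 35.2: P(X<98.2) ≈ 0.767.
Too low — raise k to concentrate. Iterating converges to k ≈ 3.54.
Then θ = 35.2/(3.54−1) ≈ 13.8.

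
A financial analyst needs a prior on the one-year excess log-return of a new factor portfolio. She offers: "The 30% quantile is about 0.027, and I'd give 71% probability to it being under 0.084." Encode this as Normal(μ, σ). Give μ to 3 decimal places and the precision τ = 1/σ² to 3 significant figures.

The p-quantile of Normal(μ,σ) is μ + z_p·σ, with z_{0.3} = -0.5244 and z_{0.71} = 0.5534.
Eliminate σ: μ = (z₂·x₁ − z₁·x₂)/(z₂ − z₁) = (0.5534·0.027 − (-0.5244)·0.084)/1.078 = 0.055.
Then σ = (x₂ − x₁)/(z₂ − z₁) = (0.084 − 0.027)/1.078 = 0.053.
Precision τ = 1/σ² = 1/0.05289² = 358.

μ = 0.055, τ = 358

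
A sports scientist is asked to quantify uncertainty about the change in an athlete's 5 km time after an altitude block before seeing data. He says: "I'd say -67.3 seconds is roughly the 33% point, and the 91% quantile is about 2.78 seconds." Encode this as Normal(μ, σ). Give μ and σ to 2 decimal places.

For Normal(μ,σ), the p-quantile is μ + z_p·σ. Here z_{0.33} = -0.4399, z_{0.91} = 1.341.
So -67.3 = μ − 0.4399σ and 2.78 = μ + 1.341σ.
Subtracting: σ = (2.78 − -67.3)/(1.341 − (-0.4399)) = 39.36.
Then μ = -67.3 − (-0.4399)·39.36 = -49.99.

μ = -49.99, σ = 39.36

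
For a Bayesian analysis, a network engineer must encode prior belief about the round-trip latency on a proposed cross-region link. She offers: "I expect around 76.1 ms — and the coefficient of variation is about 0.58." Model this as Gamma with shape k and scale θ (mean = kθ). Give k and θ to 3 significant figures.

For Gamma(k, scale θ): mean = kθ, variance = kθ², so CV = 1/√k.
CV = 0.58, hence k = 1/CV² = 2.97.
Then θ = mean/k = 76.1/2.97 = 25.6.

k ≈ 2.97, θ ≈ 25.6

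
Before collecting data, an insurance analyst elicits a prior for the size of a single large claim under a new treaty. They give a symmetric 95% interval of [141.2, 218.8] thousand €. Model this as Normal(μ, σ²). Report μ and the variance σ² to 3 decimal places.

A symmetric 95% interval runs μ ± z·σ with z = 1.96.
Half-width = 38.8, so σ = 38.8/1.96 = 19.7963 and σ² = 391.893.
μ is the interval midpoint, 180.000.

μ = 180.000, σ² = 391.893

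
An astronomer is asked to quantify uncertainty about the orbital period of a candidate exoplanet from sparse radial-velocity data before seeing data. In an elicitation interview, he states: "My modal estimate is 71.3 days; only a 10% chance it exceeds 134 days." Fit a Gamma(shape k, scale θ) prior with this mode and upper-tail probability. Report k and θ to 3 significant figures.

Gamma(k,θ) with k>1 has mode (k−1)θ, so θ = 71.3/(k−1).
Need P(X < 134) = 0.9 with θ tied to k this way. Start at k = 2, θ = 71.3: P(X<134) ≈ 0.560.
Too low — raise k to concentrate. Iterating converges to k ≈ 5.8.
Then θ = 71.3/(5.8−1) ≈ 14.9.

k ≈ 5.8, θ ≈ 14.9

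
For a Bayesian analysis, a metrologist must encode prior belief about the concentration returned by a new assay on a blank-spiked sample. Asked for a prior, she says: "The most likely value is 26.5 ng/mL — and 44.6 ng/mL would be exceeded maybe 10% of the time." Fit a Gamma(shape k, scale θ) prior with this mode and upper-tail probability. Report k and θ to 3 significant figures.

Gamma(k,θ) with k>1 has mode (k−1)θ, so θ = 26.5/(k−1).
Need P(X < 44.6) = 0.9 with θ tied to k this way. Start at k = 2, θ = 26.5: P(X<44.6) ≈ 0.501.
Too low — raise k to concentrate. Iterating converges to k ≈ 7.98.
Then θ = 26.5/(7.98−1) ≈ 3.8.

k ≈ 7.98, θ ≈ 3.8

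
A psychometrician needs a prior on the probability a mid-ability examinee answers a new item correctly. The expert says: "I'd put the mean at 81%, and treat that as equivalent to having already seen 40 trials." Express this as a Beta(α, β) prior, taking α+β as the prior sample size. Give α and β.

Under the effective-sample-size interpretation, Beta(α, β) has prior mean α/(α+β) and prior sample size α+β.
So α+β = 40 and α/(α+β) = 0.81, giving α = 0.81·40 = 32.4 and β = 40 − 32.4 = 7.6.

α = 32.4, β = 7.6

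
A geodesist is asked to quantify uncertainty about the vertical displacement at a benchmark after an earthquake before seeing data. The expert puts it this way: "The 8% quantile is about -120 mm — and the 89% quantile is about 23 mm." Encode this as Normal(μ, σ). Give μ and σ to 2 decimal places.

μ = -43.65, σ = 54.34

For Normal(μ,σ), the p-quantile is μ + z_p·σ. Here z_{0.08} = -1.405, z_{0.89} = 1.227.
So -120 = μ − 1.405σ and 23 = μ + 1.227σ.
Subtracting: σ = (23 − -120)/(1.227 − (-1.405)) = 54.34.
Then μ = -120 − (-1.405)·54.34 = -43.65.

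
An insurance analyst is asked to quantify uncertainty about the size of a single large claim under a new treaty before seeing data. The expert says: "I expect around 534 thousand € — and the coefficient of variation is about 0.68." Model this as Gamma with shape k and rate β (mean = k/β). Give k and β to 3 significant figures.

For Gamma(k, rate β): mean = k/β, variance = k/β², so CV = 1/√k.
CV = 0.68, hence k = 1/CV² = 2.16.
Then β = k/mean = 2.16/534 = 0.00405.

k ≈ 2.16, β ≈ 0.00405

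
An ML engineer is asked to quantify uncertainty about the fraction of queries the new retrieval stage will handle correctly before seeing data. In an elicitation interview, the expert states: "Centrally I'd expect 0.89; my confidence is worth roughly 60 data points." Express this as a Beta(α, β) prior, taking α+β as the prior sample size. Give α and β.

Under the effective-sample-size interpretation, Beta(α, β) has prior mean α/(α+β) and prior sample size α+β.
So α+β = 60 and α/(α+β) = 0.89, giving α = 0.89·60 = 53.4 and β = 60 − 53.4 = 6.6.

α = 53.4, β = 6.6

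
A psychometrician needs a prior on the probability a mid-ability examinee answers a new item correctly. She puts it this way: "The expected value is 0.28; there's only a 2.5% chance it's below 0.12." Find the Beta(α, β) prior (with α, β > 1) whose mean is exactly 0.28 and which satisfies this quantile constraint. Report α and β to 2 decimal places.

α ≈ 6.36, β ≈ 16.35

With mean 0.28 fixed, write α = 0.28s, β = 0.72s where s = α+β.
Need P(θ < 0.12) = 0.025 under Beta(0.28s, 0.72s). Normal approximation: (q−m)/√(m(1−m)/s) ≈ z_{0.025} = -1.96, so s ≈ 0.28·0.72·(-1.96)²/(0.12−0.28)² = 30.3.
At s = 30.3: P(θ<0.12) ≈ 0.011. Adjusting to match 0.025 gives s ≈ 22.71.
So α = 0.28·22.71 ≈ 6.36, β = 0.72·22.71 ≈ 16.35.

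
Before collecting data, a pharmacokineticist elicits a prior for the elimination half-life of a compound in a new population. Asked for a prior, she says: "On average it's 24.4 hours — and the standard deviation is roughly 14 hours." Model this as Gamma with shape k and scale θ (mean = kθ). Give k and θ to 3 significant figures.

k ≈ 3.04, θ ≈ 8.03

For Gamma(k, scale θ): mean = kθ, variance = kθ², so CV = 1/√k.
CV = SD/mean = 14/24.4 = 0.5738, hence k = 1/CV² = 3.04.
Then θ = mean/k = 24.4/3.04 = 8.03.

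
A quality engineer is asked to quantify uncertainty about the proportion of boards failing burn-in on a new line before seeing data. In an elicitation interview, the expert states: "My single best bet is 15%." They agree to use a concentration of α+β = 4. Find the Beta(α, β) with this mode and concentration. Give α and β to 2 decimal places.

α = 1.30, β = 2.70

For α,β > 1 the Beta mode is (α−1)/(α+β−2). With α+β = 4, the mode is (α−1)/2.
Set (α−1)/2 = 0.15 → α = 1 + 0.15·2 = 1.30.
β = 4 − α = 2.70.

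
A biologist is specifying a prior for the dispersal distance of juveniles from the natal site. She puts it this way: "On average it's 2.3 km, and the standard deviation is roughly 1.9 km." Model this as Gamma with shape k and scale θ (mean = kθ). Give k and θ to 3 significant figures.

k ≈ 1.47, θ ≈ 1.57

For Gamma(k, scale θ): mean = kθ, variance = kθ², so CV = 1/√k.
CV = SD/mean = 1.9/2.3 = 0.8261, hence k = 1/CV² = 1.47.
Then θ = mean/k = 2.3/1.47 = 1.57.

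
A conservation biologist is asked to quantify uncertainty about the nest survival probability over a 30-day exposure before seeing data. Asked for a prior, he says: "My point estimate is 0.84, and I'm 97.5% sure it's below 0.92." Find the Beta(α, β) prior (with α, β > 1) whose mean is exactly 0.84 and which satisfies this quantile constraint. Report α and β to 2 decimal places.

With mean 0.84 fixed, write α = 0.84s, β = 0.16s where s = α+β.
Need P(θ < 0.92) = 0.975 under Beta(0.84s, 0.16s). Normal approximation: (q−m)/√(m(1−m)/s) ≈ z_{0.975} = 1.96, so s ≈ 0.84·0.16·(1.96)²/(0.92−0.84)² = 80.7.
At s = 80.7: P(θ<0.92) ≈ 0.989. Adjusting to match 0.975 gives s ≈ 60.96.
So α = 0.84·60.96 ≈ 51.20, β = 0.16·60.96 ≈ 9.75.

α ≈ 51.20, β ≈ 9.75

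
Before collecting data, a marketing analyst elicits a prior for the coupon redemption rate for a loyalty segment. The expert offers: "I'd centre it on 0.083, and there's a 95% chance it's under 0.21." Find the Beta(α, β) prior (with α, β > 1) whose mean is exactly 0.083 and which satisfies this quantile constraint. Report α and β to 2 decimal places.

With mean 0.083 fixed, write α = 0.083s, β = 0.917s where s = α+β.
Need P(θ < 0.21) = 0.95 under Beta(0.083s, 0.917s). Normal approximation: (q−m)/√(m(1−m)/s) ≈ z_{0.95} = 1.64, so s ≈ 0.083·0.917·(1.64)²/(0.21−0.083)² = 12.8.
At s = 12.8: P(θ<0.21) ≈ 0.930. Adjusting to match 0.95 gives s ≈ 17.38.
So α = 0.083·17.38 ≈ 1.44, β = 0.917·17.38 ≈ 15.94.

α ≈ 1.44, β ≈ 15.94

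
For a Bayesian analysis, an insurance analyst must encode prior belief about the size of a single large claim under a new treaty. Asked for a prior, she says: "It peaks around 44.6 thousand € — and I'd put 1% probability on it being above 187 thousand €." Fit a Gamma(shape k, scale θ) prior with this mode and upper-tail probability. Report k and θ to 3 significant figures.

Gamma(k,θ) with k>1 has mode (k−1)θ, so θ = 44.6/(k−1).
Need P(X < 187) = 0.99 with θ tied to k this way. Start at k = 2, θ = 44.6: P(X<187) ≈ 0.922.
Too low — raise k to concentrate. Iterating converges to k ≈ 3.01.
Then θ = 44.6/(3.01−1) ≈ 22.2.

k ≈ 3.01, θ ≈ 22.2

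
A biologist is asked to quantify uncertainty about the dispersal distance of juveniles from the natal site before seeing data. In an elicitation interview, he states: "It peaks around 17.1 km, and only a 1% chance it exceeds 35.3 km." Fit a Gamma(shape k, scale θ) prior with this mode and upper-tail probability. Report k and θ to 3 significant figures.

k ≈ 10.3, θ ≈ 1.84

Gamma(k,θ) with k>1 has mode (k−1)θ, so θ = 17.1/(k−1).
Need P(X < 35.3) = 0.99 with θ tied to k this way. Start at k = 2, θ = 17.1: P(X<35.3) ≈ 0.611.
Too low — raise k to concentrate. Iterating converges to k ≈ 10.3.
Then θ = 17.1/(10.3−1) ≈ 1.84.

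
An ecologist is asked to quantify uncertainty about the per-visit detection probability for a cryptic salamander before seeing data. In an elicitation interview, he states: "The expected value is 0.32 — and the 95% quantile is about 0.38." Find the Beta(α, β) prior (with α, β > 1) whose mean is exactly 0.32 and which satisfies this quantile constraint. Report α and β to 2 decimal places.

α ≈ 54.19, β ≈ 115.16

With mean 0.32 fixed, write α = 0.32s, β = 0.68s where s = α+β.
Need P(θ < 0.38) = 0.95 under Beta(0.32s, 0.68s). Normal approximation: (q−m)/√(m(1−m)/s) ≈ z_{0.95} = 1.64, so s ≈ 0.32·0.68·(1.64)²/(0.38−0.32)² = 163.5.
At s = 163.5: P(θ<0.38) ≈ 0.947. Adjusting to match 0.95 gives s ≈ 169.35.
So α = 0.32·169.35 ≈ 54.19, β = 0.68·169.35 ≈ 115.16.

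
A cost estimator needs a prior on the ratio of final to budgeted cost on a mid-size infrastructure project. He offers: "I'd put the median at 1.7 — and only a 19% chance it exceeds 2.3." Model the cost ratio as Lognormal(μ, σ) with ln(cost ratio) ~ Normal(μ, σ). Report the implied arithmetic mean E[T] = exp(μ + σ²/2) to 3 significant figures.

E[T] ≈ 1.8

If T ~ Lognormal(μ,σ) then ln T ~ Normal(μ,σ), so the p-quantile of ln T is μ + z_p·σ.
ln(1.7) = 0.5306 and ln(2.3) = 0.8329; z_{0.5} = 0, z_{0.81} = 0.8779.
σ = (0.8329 − 0.5306)/(0.8779 − (0)) = 0.344.
μ = 0.5306 − (0)·0.344 = 0.531.
E[T] = exp(μ + σ²/2) = exp(0.531 + 0.0593) = 1.8.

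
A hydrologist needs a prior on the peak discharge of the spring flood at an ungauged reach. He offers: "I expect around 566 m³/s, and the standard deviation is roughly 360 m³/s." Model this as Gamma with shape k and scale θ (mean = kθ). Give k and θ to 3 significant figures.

k ≈ 2.47, θ ≈ 229

For Gamma(k, scale θ): mean = kθ, variance = kθ², so CV = 1/√k.
CV = SD/mean = 360/566 = 0.636, hence k = 1/CV² = 2.47.
Then θ = mean/k = 566/2.47 = 229.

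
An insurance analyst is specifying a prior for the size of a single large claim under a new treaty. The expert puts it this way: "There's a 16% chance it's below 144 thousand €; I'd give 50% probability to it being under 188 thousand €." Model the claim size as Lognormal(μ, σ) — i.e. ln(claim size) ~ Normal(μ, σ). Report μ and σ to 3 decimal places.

μ ≈ 5.236, σ ≈ 0.268

If T ~ Lognormal(μ,σ) then ln T ~ Normal(μ,σ), so the p-quantile of ln T is μ + z_p·σ.
ln(144) = 4.97 and ln(188) = 5.236; z_{0.16} = -0.9945, z_{0.5} = 0.
σ = (5.236 − 4.97)/(0 − (-0.9945)) = 0.268.
μ = 4.97 − (-0.9945)·0.268 = 5.236.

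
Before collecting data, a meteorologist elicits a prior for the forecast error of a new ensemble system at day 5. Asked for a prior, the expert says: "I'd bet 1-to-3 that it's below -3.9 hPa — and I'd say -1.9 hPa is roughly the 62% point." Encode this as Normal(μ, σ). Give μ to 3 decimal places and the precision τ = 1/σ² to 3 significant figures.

μ = -2.523, τ = 0.24

For Normal(μ,σ), the p-quantile is μ + z_p·σ. Here z_{0.25} = -0.6745, z_{0.62} = 0.3055.
So -3.9 = μ − 0.6745σ and -1.9 = μ + 0.3055σ.
Subtracting: σ = (-1.9 − -3.9)/(0.3055 − (-0.6745)) = 2.041.
Then μ = -3.9 − (-0.6745)·2.041 = -2.523.
Precision τ = 1/σ² = 1/2.041² = 0.24.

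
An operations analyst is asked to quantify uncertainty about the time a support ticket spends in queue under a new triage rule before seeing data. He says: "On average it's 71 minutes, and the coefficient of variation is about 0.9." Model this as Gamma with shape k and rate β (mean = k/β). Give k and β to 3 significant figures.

For Gamma(k, rate β): mean = k/β, variance = k/β², so CV = 1/√k.
CV = 0.9, hence k = 1/CV² = 1.23.
Then β = k/mean = 1.23/71 = 0.0174.

k ≈ 1.23, β ≈ 0.0174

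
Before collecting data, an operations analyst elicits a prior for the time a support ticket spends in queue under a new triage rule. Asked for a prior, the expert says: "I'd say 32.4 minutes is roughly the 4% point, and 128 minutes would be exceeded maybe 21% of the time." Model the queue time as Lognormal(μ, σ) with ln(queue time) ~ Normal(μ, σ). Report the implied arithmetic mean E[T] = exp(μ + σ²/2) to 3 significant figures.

E[T] ≈ 95.9 minutes

If T ~ Lognormal(μ,σ) then ln T ~ Normal(μ,σ), so the p-quantile of ln T is μ + z_p·σ.
ln(32.4) = 3.478 and ln(128) = 4.852; z_{0.04} = -1.751, z_{0.79} = 0.8064.
σ = (4.852 − 3.478)/(0.8064 − (-1.751)) = 0.537.
μ = 3.478 − (-1.751)·0.537 = 4.419.
E[T] = exp(μ + σ²/2) = exp(4.419 + 0.1443) = 95.9 minutes.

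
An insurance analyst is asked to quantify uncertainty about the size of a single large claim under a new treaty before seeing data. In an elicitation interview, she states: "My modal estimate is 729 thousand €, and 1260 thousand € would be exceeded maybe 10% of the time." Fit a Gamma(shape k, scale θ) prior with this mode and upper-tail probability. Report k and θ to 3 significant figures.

k ≈ 7.33, θ ≈ 115

Gamma(k,θ) with k>1 has mode (k−1)θ, so θ = 729/(k−1).
Need P(X < 1260) = 0.9 with θ tied to k this way. Start at k = 2, θ = 729: P(X<1260) ≈ 0.516.
Too low — raise k to concentrate. Iterating converges to k ≈ 7.33.
Then θ = 729/(7.33−1) ≈ 115.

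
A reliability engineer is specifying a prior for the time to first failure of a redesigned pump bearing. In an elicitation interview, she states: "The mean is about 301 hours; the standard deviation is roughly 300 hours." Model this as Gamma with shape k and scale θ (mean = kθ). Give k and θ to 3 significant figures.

k ≈ 1.01, θ ≈ 299

For Gamma(k, scale θ): mean = kθ, variance = kθ², so CV = 1/√k.
CV = SD/mean = 300/301 = 0.9967, hence k = 1/CV² = 1.01.
Then θ = mean/k = 301/1.01 = 299.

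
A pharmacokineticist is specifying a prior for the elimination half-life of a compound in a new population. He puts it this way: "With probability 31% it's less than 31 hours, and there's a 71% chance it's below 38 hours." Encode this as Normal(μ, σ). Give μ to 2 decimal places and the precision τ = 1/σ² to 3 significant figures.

For Normal(μ,σ), the p-quantile is μ + z_p·σ. Here z_{0.31} = -0.4959, z_{0.71} = 0.5534.
So 31 = μ − 0.4959σ and 38 = μ + 0.5534σ.
Subtracting: σ = (38 − 31)/(0.5534 − (-0.4959)) = 6.67.
Then μ = 31 − (-0.4959)·6.67 = 34.31.
Precision τ = 1/σ² = 1/6.672² = 0.0225.

μ = 34.31, τ = 0.0225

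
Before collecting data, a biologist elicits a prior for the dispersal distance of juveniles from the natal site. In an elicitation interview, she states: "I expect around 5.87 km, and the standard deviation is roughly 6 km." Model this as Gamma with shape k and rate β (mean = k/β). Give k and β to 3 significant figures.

k ≈ 0.957, β ≈ 0.163

For Gamma(k, rate β): mean = k/β, variance = k/β², so CV = 1/√k.
CV = SD/mean = 6/5.87 = 1.022, hence k = 1/CV² = 0.957.
Then β = k/mean = 0.957/5.87 = 0.163.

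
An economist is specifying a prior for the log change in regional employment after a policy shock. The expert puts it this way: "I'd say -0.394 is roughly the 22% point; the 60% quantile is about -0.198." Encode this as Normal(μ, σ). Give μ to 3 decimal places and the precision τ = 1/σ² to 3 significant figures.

The p-quantile of Normal(μ,σ) is μ + z_p·σ, with z_{0.22} = -0.7722 and z_{0.6} = 0.2533.
Eliminate σ: μ = (z₂·x₁ − z₁·x₂)/(z₂ − z₁) = (0.2533·-0.394 − (-0.7722)·-0.198)/1.026 = -0.246.
Then σ = (x₂ − x₁)/(z₂ − z₁) = (-0.198 − -0.394)/1.026 = 0.191.
Precision τ = 1/σ² = 1/0.1911² = 27.4.

μ = -0.246, τ = 27.4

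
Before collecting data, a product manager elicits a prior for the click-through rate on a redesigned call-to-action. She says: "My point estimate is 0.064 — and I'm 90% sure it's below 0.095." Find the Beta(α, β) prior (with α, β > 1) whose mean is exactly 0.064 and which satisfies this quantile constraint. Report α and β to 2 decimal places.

α ≈ 7.07, β ≈ 103.37

With mean 0.064 fixed, write α = 0.064s, β = 0.936s where s = α+β.
Need P(θ < 0.095) = 0.9 under Beta(0.064s, 0.936s). Normal approximation: (q−m)/√(m(1−m)/s) ≈ z_{0.9} = 1.28, so s ≈ 0.064·0.936·(1.28)²/(0.095−0.064)² = 102.4.
At s = 102.4: P(θ<0.095) ≈ 0.893. Adjusting to match 0.9 gives s ≈ 110.44.
So α = 0.064·110.44 ≈ 7.07, β = 0.936·110.44 ≈ 103.37.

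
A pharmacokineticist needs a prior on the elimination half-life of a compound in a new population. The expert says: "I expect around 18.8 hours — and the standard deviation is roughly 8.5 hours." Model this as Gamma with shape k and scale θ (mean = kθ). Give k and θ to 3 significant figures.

For Gamma(k, scale θ): mean = kθ, variance = kθ², so CV = 1/√k.
CV = SD/mean = 8.5/18.8 = 0.4521, hence k = 1/CV² = 4.89.
Then θ = mean/k = 18.8/4.89 = 3.84.

k ≈ 4.89, θ ≈ 3.84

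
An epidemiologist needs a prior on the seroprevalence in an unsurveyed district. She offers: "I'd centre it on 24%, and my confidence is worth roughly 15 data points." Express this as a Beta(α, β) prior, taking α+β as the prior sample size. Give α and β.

Under the effective-sample-size interpretation, Beta(α, β) has prior mean α/(α+β) and prior sample size α+β.
So α+β = 15 and α/(α+β) = 0.24, giving α = 0.24·15 = 3.6 and β = 15 − 3.6 = 11.4.

α = 3.6, β = 11.4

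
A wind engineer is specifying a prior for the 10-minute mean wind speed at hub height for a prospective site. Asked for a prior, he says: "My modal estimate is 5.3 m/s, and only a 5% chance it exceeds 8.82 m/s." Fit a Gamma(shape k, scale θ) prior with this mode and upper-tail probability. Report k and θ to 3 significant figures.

Gamma(k,θ) with k>1 has mode (k−1)θ, so θ = 5.3/(k−1).
Need P(X < 8.82) = 0.95 with θ tied to k this way. Start at k = 2, θ = 5.3: P(X<8.82) ≈ 0.496.
Too low — raise k to concentrate. Iterating converges to k ≈ 11.8.
Then θ = 5.3/(11.8−1) ≈ 0.492.

k ≈ 11.8, θ ≈ 0.492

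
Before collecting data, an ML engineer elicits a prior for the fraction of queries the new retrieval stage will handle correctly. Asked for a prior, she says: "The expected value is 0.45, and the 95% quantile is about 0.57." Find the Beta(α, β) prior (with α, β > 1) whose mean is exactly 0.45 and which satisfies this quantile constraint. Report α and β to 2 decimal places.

With mean 0.45 fixed, write α = 0.45s, β = 0.55s where s = α+β.
Need P(θ < 0.57) = 0.95 under Beta(0.45s, 0.55s). Normal approximation: (q−m)/√(m(1−m)/s) ≈ z_{0.95} = 1.64, so s ≈ 0.45·0.55·(1.64)²/(0.57−0.45)² = 46.5.
At s = 46.5: P(θ<0.57) ≈ 0.950. Adjusting to match 0.95 gives s ≈ 46.59.
So α = 0.45·46.59 ≈ 20.97, β = 0.55·46.59 ≈ 25.63.

α ≈ 20.97, β ≈ 25.63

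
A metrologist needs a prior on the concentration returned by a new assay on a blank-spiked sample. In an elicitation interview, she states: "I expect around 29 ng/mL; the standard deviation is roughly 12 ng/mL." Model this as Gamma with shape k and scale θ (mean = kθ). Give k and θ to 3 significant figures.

k ≈ 5.84, θ ≈ 4.97

For Gamma(k, scale θ): mean = kθ, variance = kθ², so CV = 1/√k.
CV = SD/mean = 12/29 = 0.4138, hence k = 1/CV² = 5.84.
Then θ = mean/k = 29/5.84 = 4.97.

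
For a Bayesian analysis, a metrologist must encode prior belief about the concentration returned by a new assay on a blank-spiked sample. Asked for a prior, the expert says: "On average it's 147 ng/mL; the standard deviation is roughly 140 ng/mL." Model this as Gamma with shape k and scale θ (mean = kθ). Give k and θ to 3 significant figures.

For Gamma(k, scale θ): mean = kθ, variance = kθ², so CV = 1/√k.
CV = SD/mean = 140/147 = 0.9524, hence k = 1/CV² = 1.1.
Then θ = mean/k = 147/1.1 = 133.

k ≈ 1.1, θ ≈ 133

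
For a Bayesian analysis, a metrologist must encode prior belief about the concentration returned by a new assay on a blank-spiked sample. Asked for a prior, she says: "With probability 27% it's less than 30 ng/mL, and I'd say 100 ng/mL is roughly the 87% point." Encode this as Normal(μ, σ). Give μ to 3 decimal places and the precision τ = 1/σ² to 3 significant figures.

For Normal(μ,σ), the p-quantile is μ + z_p·σ. Here z_{0.27} = -0.6128, z_{0.87} = 1.126.
So 30 = μ − 0.6128σ and 100 = μ + 1.126σ.
Subtracting: σ = (100 − 30)/(1.126 − (-0.6128)) = 40.248.
Then μ = 30 − (-0.6128)·40.248 = 54.665.
Precision τ = 1/σ² = 1/40.25² = 0.000617.

μ = 54.665, τ = 0.000617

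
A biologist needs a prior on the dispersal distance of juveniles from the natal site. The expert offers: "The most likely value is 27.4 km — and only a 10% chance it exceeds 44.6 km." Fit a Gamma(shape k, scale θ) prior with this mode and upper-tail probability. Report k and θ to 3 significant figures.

Gamma(k,θ) with k>1 has mode (k−1)θ, so θ = 27.4/(k−1).
Need P(X < 44.6) = 0.9 with θ tied to k this way. Start at k = 2, θ = 27.4: P(X<44.6) ≈ 0.484.
Too low — raise k to concentrate. Iterating converges to k ≈ 8.93.
Then θ = 27.4/(8.93−1) ≈ 3.45.

k ≈ 8.93, θ ≈ 3.45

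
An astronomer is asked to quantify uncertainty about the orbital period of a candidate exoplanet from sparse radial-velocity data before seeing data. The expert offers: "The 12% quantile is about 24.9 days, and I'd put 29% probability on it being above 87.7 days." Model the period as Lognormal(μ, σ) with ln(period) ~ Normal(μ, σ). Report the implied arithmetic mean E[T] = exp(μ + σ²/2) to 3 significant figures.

If T ~ Lognormal(μ,σ) then ln T ~ Normal(μ,σ), so the p-quantile of ln T is μ + z_p·σ.
ln(24.9) = 3.215 and ln(87.7) = 4.474; z_{0.12} = -1.175, z_{0.71} = 0.5534.
σ = (4.474 − 3.215)/(0.5534 − (-1.175)) = 0.728.
μ = 3.215 − (-1.175)·0.728 = 4.071.
E[T] = exp(μ + σ²/2) = exp(4.071 + 0.2653) = 76.4 days.

E[T] ≈ 76.4 days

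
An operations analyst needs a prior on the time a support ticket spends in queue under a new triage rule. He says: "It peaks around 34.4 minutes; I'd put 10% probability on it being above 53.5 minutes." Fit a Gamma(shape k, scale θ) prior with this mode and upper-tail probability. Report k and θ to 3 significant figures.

k ≈ 10.6, θ ≈ 3.59

Gamma(k,θ) with k>1 has mode (k−1)θ, so θ = 34.4/(k−1).
Need P(X < 53.5) = 0.9 with θ tied to k this way. Start at k = 2, θ = 34.4: P(X<53.5) ≈ 0.460.
Too low — raise k to concentrate. Iterating converges to k ≈ 10.6.
Then θ = 34.4/(10.6−1) ≈ 3.59.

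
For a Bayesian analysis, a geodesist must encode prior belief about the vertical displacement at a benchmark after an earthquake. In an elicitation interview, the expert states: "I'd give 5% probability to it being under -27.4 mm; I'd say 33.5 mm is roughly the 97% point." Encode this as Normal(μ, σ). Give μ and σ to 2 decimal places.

For Normal(μ,σ), the p-quantile is μ + z_p·σ. Here z_{0.05} = -1.645, z_{0.97} = 1.881.
So -27.4 = μ − 1.645σ and 33.5 = μ + 1.881σ.
Subtracting: σ = (33.5 − -27.4)/(1.881 − (-1.645)) = 17.27.
Then μ = -27.4 − (-1.645)·17.27 = 1.01.

μ = 1.01, σ = 17.27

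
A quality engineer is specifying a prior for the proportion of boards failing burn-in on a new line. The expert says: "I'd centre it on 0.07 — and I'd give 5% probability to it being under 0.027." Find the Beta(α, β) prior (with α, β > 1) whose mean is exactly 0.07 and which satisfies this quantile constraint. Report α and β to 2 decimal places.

α ≈ 4.59, β ≈ 61.02

With mean 0.07 fixed, write α = 0.07s, β = 0.93s where s = α+β.
Need P(θ < 0.027) = 0.05 under Beta(0.07s, 0.93s). Normal approximation: (q−m)/√(m(1−m)/s) ≈ z_{0.05} = -1.64, so s ≈ 0.07·0.93·(-1.64)²/(0.027−0.07)² = 95.3.
At s = 95.3: P(θ<0.027) ≈ 0.021. Adjusting to match 0.05 gives s ≈ 65.61.
So α = 0.07·65.61 ≈ 4.59, β = 0.93·65.61 ≈ 61.02.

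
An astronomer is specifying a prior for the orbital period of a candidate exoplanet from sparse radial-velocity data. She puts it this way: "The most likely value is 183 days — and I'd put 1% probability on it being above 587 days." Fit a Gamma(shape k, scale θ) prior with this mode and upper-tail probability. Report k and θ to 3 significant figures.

k ≈ 4.26, θ ≈ 56.1

Gamma(k,θ) with k>1 has mode (k−1)θ, so θ = 183/(k−1).
Need P(X < 587) = 0.99 with θ tied to k this way. Start at k = 2, θ = 183: P(X<587) ≈ 0.830.
Too low — raise k to concentrate. Iterating converges to k ≈ 4.26.
Then θ = 183/(4.26−1) ≈ 56.1.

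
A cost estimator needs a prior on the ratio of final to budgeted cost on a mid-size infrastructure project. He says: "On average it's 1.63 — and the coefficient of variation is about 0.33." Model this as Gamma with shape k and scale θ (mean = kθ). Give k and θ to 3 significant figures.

For Gamma(k, scale θ): mean = kθ, variance = kθ², so CV = 1/√k.
CV = 0.33, hence k = 1/CV² = 9.18.
Then θ = mean/k = 1.63/9.18 = 0.178.

k ≈ 9.18, θ ≈ 0.178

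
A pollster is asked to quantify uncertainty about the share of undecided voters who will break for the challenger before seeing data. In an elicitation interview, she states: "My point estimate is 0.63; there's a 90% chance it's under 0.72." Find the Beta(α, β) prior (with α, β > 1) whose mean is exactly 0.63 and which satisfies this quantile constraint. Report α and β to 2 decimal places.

With mean 0.63 fixed, write α = 0.63s, β = 0.37s where s = α+β.
Need P(θ < 0.72) = 0.9 under Beta(0.63s, 0.37s). Normal approximation: (q−m)/√(m(1−m)/s) ≈ z_{0.9} = 1.28, so s ≈ 0.63·0.37·(1.28)²/(0.72−0.63)² = 47.3.
At s = 47.3: P(θ<0.72) ≈ 0.904. Adjusting to match 0.9 gives s ≈ 45.55.
So α = 0.63·45.55 ≈ 28.70, β = 0.37·45.55 ≈ 16.85.

α ≈ 28.70, β ≈ 16.85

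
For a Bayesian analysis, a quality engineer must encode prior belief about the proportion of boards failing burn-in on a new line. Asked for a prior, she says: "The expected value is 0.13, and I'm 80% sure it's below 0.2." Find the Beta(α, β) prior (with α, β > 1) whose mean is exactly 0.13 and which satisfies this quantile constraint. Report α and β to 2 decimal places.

α ≈ 1.62, β ≈ 10.82

With mean 0.13 fixed, write α = 0.13s, β = 0.87s where s = α+β.
Need P(θ < 0.2) = 0.8 under Beta(0.13s, 0.87s). Normal approximation: (q−m)/√(m(1−m)/s) ≈ z_{0.8} = 0.842, so s ≈ 0.13·0.87·(0.842)²/(0.2−0.13)² = 16.3.
At s = 16.3: P(θ<0.2) ≈ 0.819. Adjusting to match 0.8 gives s ≈ 12.44.
So α = 0.13·12.44 ≈ 1.62, β = 0.87·12.44 ≈ 10.82.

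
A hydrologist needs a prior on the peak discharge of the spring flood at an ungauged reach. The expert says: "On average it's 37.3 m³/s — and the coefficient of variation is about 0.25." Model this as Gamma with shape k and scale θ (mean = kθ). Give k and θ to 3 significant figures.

k ≈ 16, θ ≈ 2.33

For Gamma(k, scale θ): mean = kθ, variance = kθ², so CV = 1/√k.
CV = 0.25, hence k = 1/CV² = 16.
Then θ = mean/k = 37.3/16 = 2.33.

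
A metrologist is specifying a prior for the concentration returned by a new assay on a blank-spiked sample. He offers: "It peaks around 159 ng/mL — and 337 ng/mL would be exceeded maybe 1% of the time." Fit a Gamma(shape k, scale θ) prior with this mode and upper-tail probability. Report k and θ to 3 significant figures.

k ≈ 9.61, θ ≈ 18.5

Gamma(k,θ) with k>1 has mode (k−1)θ, so θ = 159/(k−1).
Need P(X < 337) = 0.99 with θ tied to k this way. Start at k = 2, θ = 159: P(X<337) ≈ 0.625.
Too low — raise k to concentrate. Iterating converges to k ≈ 9.61.
Then θ = 159/(9.61−1) ≈ 18.5.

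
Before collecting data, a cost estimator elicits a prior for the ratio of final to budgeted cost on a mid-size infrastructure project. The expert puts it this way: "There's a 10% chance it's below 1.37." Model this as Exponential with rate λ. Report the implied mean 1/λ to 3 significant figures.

P(T < 1.37) = 1 − e^(−λ·1.37) = 0.1, so λ = −ln(1−0.1)/1.37 = −ln(0.9)/1.37 = 0.0769.
Mean = 1/λ = 13.

mean ≈ 13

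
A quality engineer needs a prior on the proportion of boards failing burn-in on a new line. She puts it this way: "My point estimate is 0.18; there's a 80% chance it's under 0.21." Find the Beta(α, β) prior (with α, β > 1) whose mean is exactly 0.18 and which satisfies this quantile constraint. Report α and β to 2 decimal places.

α ≈ 20.01, β ≈ 91.16

With mean 0.18 fixed, write α = 0.18s, β = 0.82s where s = α+β.
Need P(θ < 0.21) = 0.8 under Beta(0.18s, 0.82s). Normal approximation: (q−m)/√(m(1−m)/s) ≈ z_{0.8} = 0.842, so s ≈ 0.18·0.82·(0.842)²/(0.21−0.18)² = 116.2.
At s = 116.2: P(θ<0.21) ≈ 0.805. Adjusting to match 0.8 gives s ≈ 111.17.
So α = 0.18·111.17 ≈ 20.01, β = 0.82·111.17 ≈ 91.16.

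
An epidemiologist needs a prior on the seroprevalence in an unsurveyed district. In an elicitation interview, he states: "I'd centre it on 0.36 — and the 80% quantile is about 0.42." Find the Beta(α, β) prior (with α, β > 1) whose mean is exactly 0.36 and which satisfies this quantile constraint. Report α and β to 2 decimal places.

α ≈ 16.01, β ≈ 28.46

With mean 0.36 fixed, write α = 0.36s, β = 0.64s where s = α+β.
Need P(θ < 0.42) = 0.8 under Beta(0.36s, 0.64s). Normal approximation: (q−m)/√(m(1−m)/s) ≈ z_{0.8} = 0.842, so s ≈ 0.36·0.64·(0.842)²/(0.42−0.36)² = 45.3.
At s = 45.3: P(θ<0.42) ≈ 0.802. Adjusting to match 0.8 gives s ≈ 44.47.
So α = 0.36·44.47 ≈ 16.01, β = 0.64·44.47 ≈ 28.46.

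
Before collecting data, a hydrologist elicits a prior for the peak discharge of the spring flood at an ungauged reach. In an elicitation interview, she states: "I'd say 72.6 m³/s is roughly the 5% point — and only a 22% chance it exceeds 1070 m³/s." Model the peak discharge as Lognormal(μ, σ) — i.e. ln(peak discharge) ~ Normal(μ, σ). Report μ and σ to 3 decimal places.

μ ≈ 6.116, σ ≈ 1.113

If T ~ Lognormal(μ,σ) then ln T ~ Normal(μ,σ), so the p-quantile of ln T is μ + z_p·σ.
ln(72.6) = 4.285 and ln(1070) = 6.975; z_{0.05} = -1.645, z_{0.78} = 0.7722.
σ = (6.975 − 4.285)/(0.7722 − (-1.645)) = 1.113.
μ = 4.285 − (-1.645)·1.113 = 6.116.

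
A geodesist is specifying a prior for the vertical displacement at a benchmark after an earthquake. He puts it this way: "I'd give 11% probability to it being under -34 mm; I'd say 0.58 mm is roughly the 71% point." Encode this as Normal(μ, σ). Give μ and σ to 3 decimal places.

μ = -10.171, σ = 19.428

The p-quantile of Normal(μ,σ) is μ + z_p·σ, with z_{0.11} = -1.227 and z_{0.71} = 0.5534.
Eliminate σ: μ = (z₂·x₁ − z₁·x₂)/(z₂ − z₁) = (0.5534·-34 − (-1.227)·0.58)/1.78 = -10.171.
Then σ = (x₂ − x₁)/(z₂ − z₁) = (0.58 − -34)/1.78 = 19.428.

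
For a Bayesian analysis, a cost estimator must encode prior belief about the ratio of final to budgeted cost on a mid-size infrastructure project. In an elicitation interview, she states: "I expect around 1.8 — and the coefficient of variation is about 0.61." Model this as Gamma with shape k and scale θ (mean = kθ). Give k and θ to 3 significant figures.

For Gamma(k, scale θ): mean = kθ, variance = kθ², so CV = 1/√k.
CV = 0.61, hence k = 1/CV² = 2.69.
Then θ = mean/k = 1.8/2.69 = 0.67.

k ≈ 2.69, θ ≈ 0.67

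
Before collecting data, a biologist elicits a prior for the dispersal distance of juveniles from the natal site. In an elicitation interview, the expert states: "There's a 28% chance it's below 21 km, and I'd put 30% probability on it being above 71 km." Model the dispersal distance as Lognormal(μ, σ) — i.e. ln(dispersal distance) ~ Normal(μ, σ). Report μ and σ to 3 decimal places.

μ ≈ 3.686, σ ≈ 1.100

If T ~ Lognormal(μ,σ) then ln T ~ Normal(μ,σ), so the p-quantile of ln T is μ + z_p·σ.
ln(21) = 3.045 and ln(71) = 4.263; z_{0.28} = -0.5828, z_{0.7} = 0.5244.
σ = (4.263 − 3.045)/(0.5244 − (-0.5828)) = 1.100.
μ = 3.045 − (-0.5828)·1.100 = 3.686.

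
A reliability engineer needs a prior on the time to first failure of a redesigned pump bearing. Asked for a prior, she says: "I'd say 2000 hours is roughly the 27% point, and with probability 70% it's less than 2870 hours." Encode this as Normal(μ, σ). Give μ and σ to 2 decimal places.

The p-quantile of Normal(μ,σ) is μ + z_p·σ, with z_{0.27} = -0.6128 and z_{0.7} = 0.5244.
Eliminate σ: μ = (z₂·x₁ − z₁·x₂)/(z₂ − z₁) = (0.5244·2000 − (-0.6128)·2870)/1.137 = 2468.82.
Then σ = (x₂ − x₁)/(z₂ − z₁) = (2870 − 2000)/1.137 = 765.03.

μ = 2468.82, σ = 765.03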